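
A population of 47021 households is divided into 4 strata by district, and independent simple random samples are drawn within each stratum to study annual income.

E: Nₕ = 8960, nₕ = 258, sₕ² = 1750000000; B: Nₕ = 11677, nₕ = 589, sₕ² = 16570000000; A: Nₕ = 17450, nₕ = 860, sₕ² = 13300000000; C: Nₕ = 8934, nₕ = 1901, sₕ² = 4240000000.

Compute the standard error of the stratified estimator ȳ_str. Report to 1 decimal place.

1993.7

Var(ȳ_str) = Σₕ Wₕ²(1 − fₕ)sₕ²/nₕ with Wₕ = Nₕ/N, N = 47021.
E: Wₕ = 0.19055316; term = 0.19055316²·(1 − 0.02879464)·1750000000/258 = 239200.29.
B: Wₕ = 0.24833585; term = 0.24833585²·(1 − 0.05044104)·16570000000/589 = 1.6474339 × 10^6.
A: Wₕ = 0.37111078; term = 0.37111078²·(1 − 0.04928367)·13300000000/860 = 2.0249359 × 10^6.
C: Wₕ = 0.19000021; term = 0.19000021²·(1 − 0.21278263)·4240000000/1901 = 63385.013.
Sum = 3.9749551 × 10^6.
SE = √(3.9749551 × 10^6) = 1993.7.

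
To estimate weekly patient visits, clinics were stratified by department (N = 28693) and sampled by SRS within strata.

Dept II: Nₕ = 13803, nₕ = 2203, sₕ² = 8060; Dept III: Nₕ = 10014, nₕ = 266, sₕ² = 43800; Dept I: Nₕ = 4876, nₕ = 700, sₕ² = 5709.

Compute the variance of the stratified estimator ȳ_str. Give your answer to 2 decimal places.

20.44

Var(ȳ_str) = Σₕ Wₕ²(1 − fₕ)sₕ²/nₕ with Wₕ = Nₕ/N, N = 28693.
Dept II: Wₕ = 0.48105810; term = 0.48105810²·(1 − 0.15960298)·8060/2203 = 0.71154129.
Dept III: Wₕ = 0.34900498; term = 0.34900498²·(1 − 0.02656281)·43800/266 = 19.523769.
Dept I: Wₕ = 0.16993692; term = 0.16993692²·(1 − 0.14356030)·5709/700 = 0.20171318.
Sum = 20.437023.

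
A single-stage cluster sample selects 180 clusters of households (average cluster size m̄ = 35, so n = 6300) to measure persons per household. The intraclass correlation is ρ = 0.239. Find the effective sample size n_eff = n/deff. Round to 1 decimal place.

690.3

deff = 1 + (35 − 1)·0.239 = 1 + 8.126 = 9.126.
n_eff = 6300 / 9.126 = 690.3.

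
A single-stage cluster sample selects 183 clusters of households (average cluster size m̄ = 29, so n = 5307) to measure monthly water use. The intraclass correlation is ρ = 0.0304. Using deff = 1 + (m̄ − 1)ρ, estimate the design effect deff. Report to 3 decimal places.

1.851

deff = 1 + (29 − 1)·0.0304 = 1 + 0.8512 = 1.8512.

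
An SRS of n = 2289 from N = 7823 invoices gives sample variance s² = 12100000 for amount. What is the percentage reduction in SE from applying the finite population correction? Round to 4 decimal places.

15.8929

f = n/N = 2289/7823 = 0.29259875.
SE_no-fpc = √(s²/n) = 72.705922; SE_fpc = √((1−f)s²/n) = 61.150879.
Ratio = √(1−f) = 0.84107149. Reduction = 100·(1 − 0.84107149) = 15.8929%.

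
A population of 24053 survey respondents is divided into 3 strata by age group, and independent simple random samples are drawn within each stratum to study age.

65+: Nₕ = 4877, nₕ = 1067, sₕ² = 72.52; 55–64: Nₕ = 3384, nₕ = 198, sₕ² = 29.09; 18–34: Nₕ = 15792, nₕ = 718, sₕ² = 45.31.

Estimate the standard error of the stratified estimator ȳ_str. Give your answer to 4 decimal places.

0.1757

Var(ȳ_str) = Σₕ Wₕ²(1 − fₕ)sₕ²/nₕ with Wₕ = Nₕ/N, N = 24053.
65+: Wₕ = 0.20276057; term = 0.20276057²·(1 − 0.21878204)·72.52/1067 = 0.0021828938.
55–64: Wₕ = 0.14068931; term = 0.14068931²·(1 − 0.05851064)·29.09/198 = 0.002737891.
18–34: Wₕ = 0.65655012; term = 0.65655012²·(1 − 0.04546606)·45.31/718 = 0.025965504.
Sum = 0.030886289.
SE = √(0.030886289) = 0.1757.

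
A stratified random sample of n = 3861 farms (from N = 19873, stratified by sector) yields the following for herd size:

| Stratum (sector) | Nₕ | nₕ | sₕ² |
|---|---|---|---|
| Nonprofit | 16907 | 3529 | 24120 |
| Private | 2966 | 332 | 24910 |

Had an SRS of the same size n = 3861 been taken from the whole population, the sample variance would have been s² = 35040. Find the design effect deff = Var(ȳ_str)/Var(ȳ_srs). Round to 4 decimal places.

0.7383

Var(ȳ_str) = Σ Wₕ²(1−fₕ)sₕ²/nₕ with Wₕ = Nₕ/19873:
  Nonprofit: (16907/19873)²·(1−3529/16907)·24120/3529 = 3.9143218
  Private: (2966/19873)²·(1−332/2966)·24910/332 = 1.4842112
  → Var(ȳ_str) = 5.398533.
Var(ȳ_srs) = (1 − 3861/19873)·35040/3861 = 7.3121728.
deff = 5.398533 / 7.3121728 = 0.7383.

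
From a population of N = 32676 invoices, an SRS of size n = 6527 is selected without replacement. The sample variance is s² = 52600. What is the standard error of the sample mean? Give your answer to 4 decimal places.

Under SRS without replacement, Var(ȳ) = (1 − f)·s²/n with f = n/N = 6527/32676 = 0.19974905.
Var(ȳ) = (1 − 0.19974905)·52600/6527 = 0.80025095·8.0588325 = 6.4490884.
SE(ȳ) = √(6.4490884) = 2.5395.

2.5395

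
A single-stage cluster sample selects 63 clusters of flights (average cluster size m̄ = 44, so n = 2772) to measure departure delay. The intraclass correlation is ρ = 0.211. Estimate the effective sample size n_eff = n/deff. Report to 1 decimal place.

275.2

deff = 1 + (44 − 1)·0.211 = 1 + 9.073 = 10.073.
n_eff = 2772 / 10.073 = 275.2.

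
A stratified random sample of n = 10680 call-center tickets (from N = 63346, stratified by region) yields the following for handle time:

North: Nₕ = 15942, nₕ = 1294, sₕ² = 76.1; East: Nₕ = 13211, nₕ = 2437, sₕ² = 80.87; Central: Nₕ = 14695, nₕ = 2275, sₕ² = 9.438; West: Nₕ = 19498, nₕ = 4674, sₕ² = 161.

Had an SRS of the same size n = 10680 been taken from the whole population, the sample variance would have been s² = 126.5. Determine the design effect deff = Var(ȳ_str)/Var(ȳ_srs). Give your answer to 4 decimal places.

Var(ȳ_str) = Σ Wₕ²(1−fₕ)sₕ²/nₕ with Wₕ = Nₕ/63346:
  North: (15942/63346)²·(1−1294/15942)·76.1/1294 = 0.0034224186
  East: (13211/63346)²·(1−2437/13211)·80.87/2437 = 0.0011770806
  Central: (14695/63346)²·(1−2275/14695)·9.438/2275 = 1.8869108 × 10^-4
  West: (19498/63346)²·(1−4674/19498)·161/4674 = 0.002481157
  → Var(ȳ_str) = 0.0072693473.
Var(ȳ_srs) = (1 − 10680/63346)·126.5/10680 = 0.0098476003.
deff = 0.0072693473 / 0.0098476003 = 0.7382.

0.7382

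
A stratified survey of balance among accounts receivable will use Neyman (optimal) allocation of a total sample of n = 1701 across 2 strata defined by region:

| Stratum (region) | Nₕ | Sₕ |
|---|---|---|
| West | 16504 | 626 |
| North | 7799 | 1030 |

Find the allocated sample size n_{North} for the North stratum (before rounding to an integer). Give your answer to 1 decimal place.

744.0

Neyman allocation: nₕ = n·NₕSₕ / Σⱼ NⱼSⱼ.
Σ NⱼSⱼ = 16504·626 + 7799·1030 = 1.8364474 × 10^7.
n_{North} = 1701·7799·1030 / (1.8364474 × 10^7) = 744.0.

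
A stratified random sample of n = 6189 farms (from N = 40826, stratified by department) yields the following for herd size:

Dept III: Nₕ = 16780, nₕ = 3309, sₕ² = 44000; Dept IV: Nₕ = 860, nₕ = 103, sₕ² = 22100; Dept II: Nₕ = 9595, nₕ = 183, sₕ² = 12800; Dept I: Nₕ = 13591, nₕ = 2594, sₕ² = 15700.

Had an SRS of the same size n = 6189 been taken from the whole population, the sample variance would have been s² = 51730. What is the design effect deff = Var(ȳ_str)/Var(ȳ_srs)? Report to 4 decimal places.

0.8771

Var(ȳ_str) = Σ Wₕ²(1−fₕ)sₕ²/nₕ with Wₕ = Nₕ/40826:
  Dept III: (16780/40826)²·(1−3309/16780)·44000/3309 = 1.8033251
  Dept IV: (860/40826)²·(1−103/860)·22100/103 = 0.083806117
  Dept II: (9595/40826)²·(1−183/9595)·12800/183 = 3.7897636
  Dept I: (13591/40826)²·(1−2594/13591)·15700/2594 = 0.54272728
  → Var(ȳ_str) = 6.2196221.
Var(ȳ_srs) = (1 − 6189/40826)·51730/6189 = 7.0912931.
deff = 6.2196221 / 7.0912931 = 0.8771.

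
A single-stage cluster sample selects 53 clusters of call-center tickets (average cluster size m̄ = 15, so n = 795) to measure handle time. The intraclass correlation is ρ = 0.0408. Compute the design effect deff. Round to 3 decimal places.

deff = 1 + (15 − 1)·0.0408 = 1 + 0.5712 = 1.5712.

1.571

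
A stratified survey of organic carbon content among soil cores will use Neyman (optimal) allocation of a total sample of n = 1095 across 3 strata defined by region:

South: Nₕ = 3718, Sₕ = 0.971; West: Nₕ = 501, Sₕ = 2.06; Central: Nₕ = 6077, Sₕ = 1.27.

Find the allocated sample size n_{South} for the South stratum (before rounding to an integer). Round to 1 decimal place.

319.8

Neyman allocation: nₕ = n·NₕSₕ / Σⱼ NⱼSⱼ.
Σ NⱼSⱼ = 3718·0.971 + 501·2.06 + 6077·1.27 = 12360.028.
n_{South} = 1095·3718·0.971 / 12360.028 = 319.8.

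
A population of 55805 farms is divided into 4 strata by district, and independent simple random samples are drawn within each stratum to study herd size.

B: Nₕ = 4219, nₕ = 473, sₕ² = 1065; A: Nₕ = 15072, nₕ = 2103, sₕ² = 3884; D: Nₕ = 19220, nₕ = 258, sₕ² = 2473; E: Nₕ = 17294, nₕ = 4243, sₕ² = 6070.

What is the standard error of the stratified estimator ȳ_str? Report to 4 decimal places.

1.1631

Var(ȳ_str) = Σₕ Wₕ²(1 − fₕ)sₕ²/nₕ with Wₕ = Nₕ/N, N = 55805.
B: Wₕ = 0.07560254; term = 0.07560254²·(1 − 0.11211187)·1065/473 = 0.011426666.
A: Wₕ = 0.27008333; term = 0.27008333²·(1 − 0.13953025)·3884/2103 = 0.1159234.
D: Wₕ = 0.34441358; term = 0.34441358²·(1 − 0.01342352)·2473/258 = 1.1217491.
E: Wₕ = 0.30990055; term = 0.30990055²·(1 − 0.24534521)·6070/4243 = 0.10368327.
Sum = 1.3527824.
SE = √(1.3527824) = 1.1631.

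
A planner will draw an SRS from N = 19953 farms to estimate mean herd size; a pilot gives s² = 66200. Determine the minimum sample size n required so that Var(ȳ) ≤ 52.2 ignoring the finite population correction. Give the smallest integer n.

1269

Without fpc, n₀ = s²/D = 66200/52.2 = 1268.1992.
Rounding up, n = 1269.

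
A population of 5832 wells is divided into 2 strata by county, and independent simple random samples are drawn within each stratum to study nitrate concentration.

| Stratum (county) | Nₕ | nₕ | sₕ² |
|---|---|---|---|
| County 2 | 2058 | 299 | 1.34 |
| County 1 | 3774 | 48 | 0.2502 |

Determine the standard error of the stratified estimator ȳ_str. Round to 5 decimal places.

Var(ȳ_str) = Σₕ Wₕ²(1 − fₕ)sₕ²/nₕ with Wₕ = Nₕ/N, N = 5832.
County 2: Wₕ = 0.35288066; term = 0.35288066²·(1 − 0.14528669)·1.34/299 = 4.7699057 × 10^-4.
County 1: Wₕ = 0.64711934; term = 0.64711934²·(1 − 0.01271860)·0.2502/48 = 0.0021550422.
Sum = 0.0026320328.
SE = √(0.0026320328) = 0.05130.

0.05130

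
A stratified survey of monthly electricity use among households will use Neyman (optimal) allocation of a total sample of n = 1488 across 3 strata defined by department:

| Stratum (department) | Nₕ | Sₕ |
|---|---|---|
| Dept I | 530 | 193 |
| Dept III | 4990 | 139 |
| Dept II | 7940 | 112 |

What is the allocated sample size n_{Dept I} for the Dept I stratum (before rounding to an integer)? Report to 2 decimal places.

90.32

Neyman allocation: nₕ = n·NₕSₕ / Σⱼ NⱼSⱼ.
Σ NⱼSⱼ = 530·193 + 4990·139 + 7940·112 = 1.68518 × 10^6.
n_{Dept I} = 1488·530·193 / (1.68518 × 10^6) = 90.32.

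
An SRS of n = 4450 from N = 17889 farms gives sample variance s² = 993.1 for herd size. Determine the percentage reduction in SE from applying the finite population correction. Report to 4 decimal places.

f = n/N = 4450/17889 = 0.24875622.
SE_no-fpc = √(s²/n) = 0.47240718; SE_fpc = √((1−f)s²/n) = 0.40945571.
Ratio = √(1−f) = 0.86674320. Reduction = 100·(1 − 0.86674320) = 13.3257%.

13.3257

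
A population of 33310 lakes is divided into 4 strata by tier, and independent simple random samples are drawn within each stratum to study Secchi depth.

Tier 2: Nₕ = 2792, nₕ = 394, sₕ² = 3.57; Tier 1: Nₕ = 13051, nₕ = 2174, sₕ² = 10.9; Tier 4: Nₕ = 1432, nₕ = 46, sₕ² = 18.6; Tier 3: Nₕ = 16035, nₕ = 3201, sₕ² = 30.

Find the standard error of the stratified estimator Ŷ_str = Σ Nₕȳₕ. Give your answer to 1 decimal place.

Var(Ŷ_str) = Σₕ Nₕ²(1 − fₕ)sₕ²/nₕ.
Tier 2: 2792²·(1 − 394/2792)·3.57/394 = 60664.774.
Tier 1: 13051²·(1 − 2174/13051)·10.9/2174 = 711737.55.
Tier 4: 1432²·(1 − 46/1432)·18.6/46 = 802530.16.
Tier 3: 16035²·(1 − 3201/16035)·30/3201 = 1.9287084 × 10^6.
Sum = 3.5036409 × 10^6.
SE = √(3.5036409 × 10^6) = 1871.8.

1871.8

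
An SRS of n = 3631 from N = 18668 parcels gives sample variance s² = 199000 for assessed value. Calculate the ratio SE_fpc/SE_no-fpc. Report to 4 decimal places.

0.8975

f = n/N = 3631/18668 = 0.19450396.
SE_no-fpc = √(s²/n) = 7.4030966; SE_fpc = √((1−f)s²/n) = 6.644237.
Ratio = √(1−f) = 0.89749431.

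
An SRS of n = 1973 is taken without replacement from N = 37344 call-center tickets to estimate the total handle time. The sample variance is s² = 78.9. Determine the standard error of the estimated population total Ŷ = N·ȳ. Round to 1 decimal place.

Var(Ŷ) = N²·Var(ȳ) = N²·(1 − n/N)·s²/n.
f = 1973/37344 = 0.05283312; Var(ȳ) = 0.94716688·78.9/1973 = 0.037877074.
Var(Ŷ) = 37344² · 0.037877074 = 5.2822395 × 10^7.
SE(Ŷ) = √(5.2822395 × 10^7) = 7267.9.

7267.9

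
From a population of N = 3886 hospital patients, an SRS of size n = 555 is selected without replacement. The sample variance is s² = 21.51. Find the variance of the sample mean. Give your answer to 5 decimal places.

0.03322

Under SRS without replacement, Var(ȳ) = (1 − f)·s²/n with f = n/N = 555/3886 = 0.14282038.
Var(ȳ) = (1 − 0.14282038)·21.51/555 = 0.85717962·0.038756757 = 0.033221502.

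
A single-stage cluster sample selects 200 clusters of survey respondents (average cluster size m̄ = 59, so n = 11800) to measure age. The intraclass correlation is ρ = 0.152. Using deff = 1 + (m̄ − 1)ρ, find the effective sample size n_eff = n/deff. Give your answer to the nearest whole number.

deff = 1 + (59 − 1)·0.152 = 1 + 8.816 = 9.816.
n_eff = 11800 / 9.816 = 1202.

1202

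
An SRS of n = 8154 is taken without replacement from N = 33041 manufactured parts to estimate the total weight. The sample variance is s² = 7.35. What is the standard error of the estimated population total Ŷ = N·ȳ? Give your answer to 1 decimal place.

Var(Ŷ) = N²·Var(ȳ) = N²·(1 − n/N)·s²/n.
f = 8154/33041 = 0.24678430; Var(ȳ) = 0.75321570·7.35/8154 = 6.7894719 × 10^-4.
Var(Ŷ) = 33041² · (6.7894719 × 10^-4) = 741211.86.
SE(Ŷ) = √(741211.86) = 860.9.

860.9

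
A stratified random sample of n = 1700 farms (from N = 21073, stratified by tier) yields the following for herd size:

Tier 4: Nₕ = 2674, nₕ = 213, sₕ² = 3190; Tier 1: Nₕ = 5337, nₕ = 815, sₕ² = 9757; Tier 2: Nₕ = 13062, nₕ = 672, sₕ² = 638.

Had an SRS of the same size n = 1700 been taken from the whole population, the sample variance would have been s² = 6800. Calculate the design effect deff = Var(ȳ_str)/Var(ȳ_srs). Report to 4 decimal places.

0.3314

Var(ȳ_str) = Σ Wₕ²(1−fₕ)sₕ²/nₕ with Wₕ = Nₕ/21073:
  Tier 4: (2674/21073)²·(1−213/2674)·3190/213 = 0.22193784
  Tier 1: (5337/21073)²·(1−815/5337)·9757/815 = 0.65062946
  Tier 2: (13062/21073)²·(1−672/13062)·638/672 = 0.34600283
  → Var(ȳ_str) = 1.2185701.
Var(ȳ_srs) = (1 − 1700/21073)·6800/1700 = 3.6773122.
deff = 1.2185701 / 3.6773122 = 0.3314.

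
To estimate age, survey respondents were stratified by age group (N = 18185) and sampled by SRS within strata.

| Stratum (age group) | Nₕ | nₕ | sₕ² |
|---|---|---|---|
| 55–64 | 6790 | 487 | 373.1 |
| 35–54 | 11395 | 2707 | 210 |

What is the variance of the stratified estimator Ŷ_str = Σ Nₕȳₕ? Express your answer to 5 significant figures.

Var(Ŷ_str) = Σₕ Nₕ²(1 − fₕ)sₕ²/nₕ.
55–64: 6790²·(1 − 487/6790)·373.1/487 = 3.2787882 × 10^7.
35–54: 11395²·(1 − 2707/11395)·210/2707 = 7.68007 × 10^6.
Sum = 4.0467952 × 10^7.

4.0468 × 10^7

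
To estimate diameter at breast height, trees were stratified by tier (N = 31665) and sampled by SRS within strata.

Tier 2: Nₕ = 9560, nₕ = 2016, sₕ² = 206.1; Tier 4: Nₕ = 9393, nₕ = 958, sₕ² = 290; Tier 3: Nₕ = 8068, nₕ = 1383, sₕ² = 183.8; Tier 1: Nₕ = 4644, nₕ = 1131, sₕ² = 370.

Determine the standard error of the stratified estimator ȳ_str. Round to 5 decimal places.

0.20915

Var(ȳ_str) = Σₕ Wₕ²(1 − fₕ)sₕ²/nₕ with Wₕ = Nₕ/N, N = 31665.
Tier 2: Wₕ = 0.30191063; term = 0.30191063²·(1 − 0.21087866)·206.1/2016 = 0.0073533976.
Tier 4: Wₕ = 0.29663667; term = 0.29663667²·(1 − 0.10199084)·290/958 = 0.023920096.
Tier 3: Wₕ = 0.25479236; term = 0.25479236²·(1 − 0.17141795)·183.8/1383 = 0.0071487752.
Tier 1: Wₕ = 0.14666035; term = 0.14666035²·(1 − 0.24354005)·370/1131 = 0.0053229268.
Sum = 0.043745196.
SE = √(0.043745196) = 0.20915.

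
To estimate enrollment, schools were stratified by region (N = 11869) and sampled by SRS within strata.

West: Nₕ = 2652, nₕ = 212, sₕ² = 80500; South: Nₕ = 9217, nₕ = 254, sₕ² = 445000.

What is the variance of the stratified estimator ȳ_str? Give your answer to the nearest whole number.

Var(ȳ_str) = Σₕ Wₕ²(1 − fₕ)sₕ²/nₕ with Wₕ = Nₕ/N, N = 11869.
West: Wₕ = 0.22343921; term = 0.22343921²·(1 − 0.07993967)·80500/212 = 17.441953.
South: Wₕ = 0.77656079; term = 0.77656079²·(1 − 0.02755777)·445000/254 = 1027.4034.
Sum = 1044.8454.

1045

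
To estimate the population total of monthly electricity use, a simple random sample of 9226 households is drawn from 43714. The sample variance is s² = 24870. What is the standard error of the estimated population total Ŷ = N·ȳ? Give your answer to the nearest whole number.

63749

Var(Ŷ) = N²·Var(ȳ) = N²·(1 − n/N)·s²/n.
f = 9226/43714 = 0.21105367; Var(ȳ) = 0.78894633·24870/9226 = 2.1267175.
Var(Ŷ) = 43714² · 2.1267175 = 4.0639738 × 10^9.
SE(Ŷ) = √(4.0639738 × 10^9) = 63749.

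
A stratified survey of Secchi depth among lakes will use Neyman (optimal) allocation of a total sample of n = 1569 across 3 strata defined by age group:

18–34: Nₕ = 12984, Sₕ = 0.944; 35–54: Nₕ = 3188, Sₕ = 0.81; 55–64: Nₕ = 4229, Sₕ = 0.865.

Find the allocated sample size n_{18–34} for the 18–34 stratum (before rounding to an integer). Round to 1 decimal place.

Neyman allocation: nₕ = n·NₕSₕ / Σⱼ NⱼSⱼ.
Σ NⱼSⱼ = 12984·0.944 + 3188·0.81 + 4229·0.865 = 18497.261.
n_{18–34} = 1569·12984·0.944 / 18497.261 = 1039.7.

1039.7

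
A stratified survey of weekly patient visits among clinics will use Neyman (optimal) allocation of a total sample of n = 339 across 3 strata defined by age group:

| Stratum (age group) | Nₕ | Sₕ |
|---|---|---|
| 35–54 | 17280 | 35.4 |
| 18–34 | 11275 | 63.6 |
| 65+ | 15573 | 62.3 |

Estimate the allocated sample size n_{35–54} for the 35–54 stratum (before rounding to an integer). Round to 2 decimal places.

Neyman allocation: nₕ = n·NₕSₕ / Σⱼ NⱼSⱼ.
Σ NⱼSⱼ = 17280·35.4 + 11275·63.6 + 15573·62.3 = 2.2989999 × 10^6.
n_{35–54} = 339·17280·35.4 / (2.2989999 × 10^6) = 90.20.

90.20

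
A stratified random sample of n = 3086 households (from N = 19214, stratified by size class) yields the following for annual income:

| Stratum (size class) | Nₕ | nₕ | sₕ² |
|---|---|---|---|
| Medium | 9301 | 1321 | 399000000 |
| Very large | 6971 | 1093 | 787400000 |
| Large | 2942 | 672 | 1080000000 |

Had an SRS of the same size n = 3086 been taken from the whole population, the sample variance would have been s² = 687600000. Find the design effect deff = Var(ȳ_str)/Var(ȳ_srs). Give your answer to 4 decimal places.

0.9077

Var(ȳ_str) = Σ Wₕ²(1−fₕ)sₕ²/nₕ with Wₕ = Nₕ/19214:
  Medium: (9301/19214)²·(1−1321/9301)·399000000/1321 = 60724.933
  Very large: (6971/19214)²·(1−1093/6971)·787400000/1093 = 79958.445
  Large: (2942/19214)²·(1−672/2942)·1080000000/672 = 29072.838
  → Var(ȳ_str) = 169756.22.
Var(ȳ_srs) = (1 − 3086/19214)·687600000/3086 = 187026.3.
deff = 169756.22 / 187026.3 = 0.9077.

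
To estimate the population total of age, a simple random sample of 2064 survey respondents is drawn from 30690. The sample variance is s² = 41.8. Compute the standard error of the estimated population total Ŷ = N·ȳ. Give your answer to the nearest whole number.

Var(Ŷ) = N²·Var(ȳ) = N²·(1 − n/N)·s²/n.
f = 2064/30690 = 0.06725318; Var(ȳ) = 0.93274682·41.8/2064 = 0.018889931.
Var(Ŷ) = 30690² · 0.018889931 = 1.7791975 × 10^7.
SE(Ŷ) = √(1.7791975 × 10^7) = 4218.

4218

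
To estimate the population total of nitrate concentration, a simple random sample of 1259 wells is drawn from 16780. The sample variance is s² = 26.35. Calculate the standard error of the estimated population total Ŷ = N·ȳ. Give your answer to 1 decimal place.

2334.7

Var(Ŷ) = N²·Var(ȳ) = N²·(1 − n/N)·s²/n.
f = 1259/16780 = 0.07502980; Var(ȳ) = 0.92497020·26.35/1259 = 0.019358987.
Var(Ŷ) = 16780² · 0.019358987 = 5.450879 × 10^6.
SE(Ŷ) = √(5.450879 × 10^6) = 2334.7.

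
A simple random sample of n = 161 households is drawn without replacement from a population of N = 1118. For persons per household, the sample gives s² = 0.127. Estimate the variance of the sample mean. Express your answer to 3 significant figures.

6.75 × 10^-4

Under SRS without replacement, Var(ȳ) = (1 − f)·s²/n with f = n/N = 161/1118 = 0.14400716.
Var(ȳ) = (1 − 0.14400716)·0.127/161 = 0.85599284·7.8881988 × 10^-4 = 6.7522417 × 10^-4.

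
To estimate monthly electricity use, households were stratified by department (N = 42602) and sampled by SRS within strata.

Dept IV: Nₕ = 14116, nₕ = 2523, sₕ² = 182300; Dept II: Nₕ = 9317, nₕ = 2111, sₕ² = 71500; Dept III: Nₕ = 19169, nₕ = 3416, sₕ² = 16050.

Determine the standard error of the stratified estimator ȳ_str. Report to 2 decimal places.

Var(ȳ_str) = Σₕ Wₕ²(1 − fₕ)sₕ²/nₕ with Wₕ = Nₕ/N, N = 42602.
Dept IV: Wₕ = 0.33134595; term = 0.33134595²·(1 − 0.17873335)·182300/2523 = 6.5150376.
Dept II: Wₕ = 0.21869865; term = 0.21869865²·(1 − 0.22657508)·71500/2111 = 1.252934.
Dept III: Wₕ = 0.44995540; term = 0.44995540²·(1 − 0.17820439)·16050/3416 = 0.78173567.
Sum = 8.5497073.
SE = √(8.5497073) = 2.92.

2.92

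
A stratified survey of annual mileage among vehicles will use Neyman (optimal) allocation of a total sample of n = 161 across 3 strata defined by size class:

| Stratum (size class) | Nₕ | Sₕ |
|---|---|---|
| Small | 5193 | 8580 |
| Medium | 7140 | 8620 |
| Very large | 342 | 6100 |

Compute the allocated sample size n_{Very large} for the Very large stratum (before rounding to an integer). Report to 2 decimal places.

Neyman allocation: nₕ = n·NₕSₕ / Σⱼ NⱼSⱼ.
Σ NⱼSⱼ = 5193·8580 + 7140·8620 + 342·6100 = 1.0818894 × 10^8.
n_{Very large} = 161·342·6100 / (1.0818894 × 10^8) = 3.10.

3.10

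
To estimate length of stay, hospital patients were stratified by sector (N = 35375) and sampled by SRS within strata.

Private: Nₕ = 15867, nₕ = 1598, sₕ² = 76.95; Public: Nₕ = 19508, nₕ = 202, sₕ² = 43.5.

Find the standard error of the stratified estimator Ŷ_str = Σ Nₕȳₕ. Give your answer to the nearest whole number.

9592

Var(Ŷ_str) = Σₕ Nₕ²(1 − fₕ)sₕ²/nₕ.
Private: 15867²·(1 − 1598/15867)·76.95/1598 = 1.0902352 × 10^7.
Public: 19508²·(1 − 202/19508)·43.5/202 = 8.1104124 × 10^7.
Sum = 9.2006476 × 10^7.
SE = √(9.2006476 × 10^7) = 9592.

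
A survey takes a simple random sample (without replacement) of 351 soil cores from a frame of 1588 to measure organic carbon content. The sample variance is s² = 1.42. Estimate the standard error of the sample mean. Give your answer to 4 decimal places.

Under SRS without replacement, Var(ȳ) = (1 − f)·s²/n with f = n/N = 351/1588 = 0.22103275.
Var(ȳ) = (1 − 0.22103275)·1.42/351 = 0.77896725·0.004045584 = 0.0031513775.
SE(ȳ) = √(0.0031513775) = 0.0561.

0.0561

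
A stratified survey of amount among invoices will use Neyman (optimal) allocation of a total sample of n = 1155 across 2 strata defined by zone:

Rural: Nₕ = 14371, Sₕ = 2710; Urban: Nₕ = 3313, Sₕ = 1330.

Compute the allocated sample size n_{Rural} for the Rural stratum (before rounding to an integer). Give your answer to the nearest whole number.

Neyman allocation: nₕ = n·NₕSₕ / Σⱼ NⱼSⱼ.
Σ NⱼSⱼ = 14371·2710 + 3313·1330 = 4.33517 × 10^7.
n_{Rural} = 1155·14371·2710 / (4.33517 × 10^7) = 1038.

1038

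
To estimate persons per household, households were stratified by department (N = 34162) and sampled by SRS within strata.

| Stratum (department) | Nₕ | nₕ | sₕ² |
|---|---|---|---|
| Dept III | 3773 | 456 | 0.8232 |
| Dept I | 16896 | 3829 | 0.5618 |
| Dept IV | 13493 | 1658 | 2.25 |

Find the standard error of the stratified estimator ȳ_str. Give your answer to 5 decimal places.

Var(ȳ_str) = Σₕ Wₕ²(1 − fₕ)sₕ²/nₕ with Wₕ = Nₕ/N, N = 34162.
Dept III: Wₕ = 0.11044435; term = 0.11044435²·(1 − 0.12085873)·0.8232/456 = 1.9359147 × 10^-5.
Dept I: Wₕ = 0.49458463; term = 0.49458463²·(1 − 0.22662169)·0.5618/3829 = 2.7756812 × 10^-5.
Dept IV: Wₕ = 0.39497102; term = 0.39497102²·(1 − 0.12287853)·2.25/1658 = 1.8568986 × 10^-4.
Sum = 2.3280582 × 10^-4.
SE = √(2.3280582 × 10^-4) = 0.01526.

0.01526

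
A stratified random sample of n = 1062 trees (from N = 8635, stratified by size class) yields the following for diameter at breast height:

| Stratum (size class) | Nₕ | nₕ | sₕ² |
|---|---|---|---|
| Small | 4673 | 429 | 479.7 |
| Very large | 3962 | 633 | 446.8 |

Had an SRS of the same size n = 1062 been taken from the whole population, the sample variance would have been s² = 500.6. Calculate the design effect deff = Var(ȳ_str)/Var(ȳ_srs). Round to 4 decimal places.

1.0215

Var(ȳ_str) = Σ Wₕ²(1−fₕ)sₕ²/nₕ with Wₕ = Nₕ/8635:
  Small: (4673/8635)²·(1−429/4673)·479.7/429 = 0.29741228
  Very large: (3962/8635)²·(1−633/3962)·446.8/633 = 0.12485704
  → Var(ȳ_str) = 0.42226932.
Var(ȳ_srs) = (1 − 1062/8635)·500.6/1062 = 0.4134014.
deff = 0.42226932 / 0.4134014 = 1.0215.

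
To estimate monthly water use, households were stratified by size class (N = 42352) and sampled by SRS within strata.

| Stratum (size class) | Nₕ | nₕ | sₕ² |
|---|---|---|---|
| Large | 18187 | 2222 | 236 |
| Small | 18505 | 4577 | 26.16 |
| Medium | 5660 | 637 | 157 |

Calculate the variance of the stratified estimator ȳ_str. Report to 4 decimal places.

Var(ȳ_str) = Σₕ Wₕ²(1 − fₕ)sₕ²/nₕ with Wₕ = Nₕ/N, N = 42352.
Large: Wₕ = 0.42942482; term = 0.42942482²·(1 − 0.12217518)·236/2222 = 0.017192938.
Small: Wₕ = 0.43693332; term = 0.43693332²·(1 − 0.24733856)·26.16/4577 = 8.2127164 × 10^-4.
Medium: Wₕ = 0.13364186; term = 0.13364186²·(1 − 0.11254417)·157/637 = 0.0039065374.
Sum = 0.021920747.

0.0219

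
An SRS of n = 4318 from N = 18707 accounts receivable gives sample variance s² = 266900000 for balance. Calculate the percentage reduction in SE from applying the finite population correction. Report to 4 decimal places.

12.2972

f = n/N = 4318/18707 = 0.23082269.
SE_no-fpc = √(s²/n) = 248.61823; SE_fpc = √((1−f)s²/n) = 218.04503.
Ratio = √(1−f) = 0.87702754. Reduction = 100·(1 − 0.87702754) = 12.2972%.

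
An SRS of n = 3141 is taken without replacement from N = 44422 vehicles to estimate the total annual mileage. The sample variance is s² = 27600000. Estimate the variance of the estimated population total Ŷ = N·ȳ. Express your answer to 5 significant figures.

Var(Ŷ) = N²·Var(ȳ) = N²·(1 − n/N)·s²/n.
f = 3141/44422 = 0.07070821; Var(ȳ) = 0.92929179·27600000/3141 = 8165.6967.
Var(Ŷ) = 44422² · 8165.6967 = 1.6113484 × 10^13.

1.6113 × 10^13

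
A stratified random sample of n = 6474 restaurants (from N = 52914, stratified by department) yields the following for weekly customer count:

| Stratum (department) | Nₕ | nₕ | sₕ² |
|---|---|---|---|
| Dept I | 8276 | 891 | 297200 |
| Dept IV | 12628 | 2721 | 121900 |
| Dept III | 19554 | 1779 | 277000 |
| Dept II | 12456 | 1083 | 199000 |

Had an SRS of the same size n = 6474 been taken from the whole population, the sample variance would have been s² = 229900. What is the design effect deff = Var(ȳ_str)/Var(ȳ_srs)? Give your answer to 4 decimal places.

1.2163

Var(ȳ_str) = Σ Wₕ²(1−fₕ)sₕ²/nₕ with Wₕ = Nₕ/52914:
  Dept I: (8276/52914)²·(1−891/8276)·297200/891 = 7.2811654
  Dept IV: (12628/52914)²·(1−2721/12628)·121900/2721 = 2.001754
  Dept III: (19554/52914)²·(1−1779/19554)·277000/1779 = 19.328932
  Dept II: (12456/52914)²·(1−1083/12456)·199000/1083 = 9.2968767
  → Var(ȳ_str) = 37.908728.
Var(ȳ_srs) = (1 − 6474/52914)·229900/6474 = 31.16649.
deff = 37.908728 / 31.16649 = 1.2163.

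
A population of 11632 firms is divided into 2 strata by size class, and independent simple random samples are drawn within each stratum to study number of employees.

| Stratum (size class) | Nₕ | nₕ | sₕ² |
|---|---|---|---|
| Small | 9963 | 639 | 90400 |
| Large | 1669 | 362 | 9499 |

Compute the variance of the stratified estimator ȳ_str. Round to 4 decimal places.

97.5526

Var(ȳ_str) = Σₕ Wₕ²(1 − fₕ)sₕ²/nₕ with Wₕ = Nₕ/N, N = 11632.
Small: Wₕ = 0.85651651; term = 0.85651651²·(1 − 0.06413731)·90400/639 = 97.129506.
Large: Wₕ = 0.14348349; term = 0.14348349²·(1 − 0.21689635)·9499/362 = 0.42305074.
Sum = 97.552557.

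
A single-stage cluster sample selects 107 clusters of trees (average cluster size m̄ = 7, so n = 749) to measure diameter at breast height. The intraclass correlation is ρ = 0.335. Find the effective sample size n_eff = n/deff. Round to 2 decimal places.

248.84

deff = 1 + (7 − 1)·0.335 = 1 + 2.01 = 3.01.
n_eff = 749 / 3.01 = 248.84.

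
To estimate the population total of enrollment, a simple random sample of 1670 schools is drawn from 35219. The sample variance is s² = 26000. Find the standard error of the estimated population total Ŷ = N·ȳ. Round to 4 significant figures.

Var(Ŷ) = N²·Var(ȳ) = N²·(1 − n/N)·s²/n.
f = 1670/35219 = 0.04741759; Var(ȳ) = 0.95258241·26000/1670 = 14.830624.
Var(Ŷ) = 35219² · 14.830624 = 1.8395579 × 10^10.
SE(Ŷ) = √(1.8395579 × 10^10) = 135600.

135600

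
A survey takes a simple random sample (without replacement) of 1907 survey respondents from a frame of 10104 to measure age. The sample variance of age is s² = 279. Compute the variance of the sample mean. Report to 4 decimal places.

Under SRS without replacement, Var(ȳ) = (1 − f)·s²/n with f = n/N = 1907/10104 = 0.18873713.
Var(ȳ) = (1 − 0.18873713)·279/1907 = 0.81126287·0.14630309 = 0.11869027.

0.1187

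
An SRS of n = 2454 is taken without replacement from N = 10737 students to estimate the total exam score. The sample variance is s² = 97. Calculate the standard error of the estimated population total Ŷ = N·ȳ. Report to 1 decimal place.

Var(Ŷ) = N²·Var(ȳ) = N²·(1 − n/N)·s²/n.
f = 2454/10737 = 0.22855546; Var(ȳ) = 0.77144454·97/2454 = 0.030493121.
Var(Ŷ) = 10737² · 0.030493121 = 3.5153436 × 10^6.
SE(Ŷ) = √(3.5153436 × 10^6) = 1874.9.

1874.9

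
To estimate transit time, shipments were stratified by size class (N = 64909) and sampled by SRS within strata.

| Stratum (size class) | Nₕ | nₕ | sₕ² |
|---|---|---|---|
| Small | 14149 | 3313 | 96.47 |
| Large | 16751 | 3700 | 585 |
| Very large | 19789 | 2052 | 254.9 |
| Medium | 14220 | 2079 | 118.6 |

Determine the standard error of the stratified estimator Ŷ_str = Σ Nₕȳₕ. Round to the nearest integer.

9617

Var(Ŷ_str) = Σₕ Nₕ²(1 − fₕ)sₕ²/nₕ.
Small: 14149²·(1 − 3313/14149)·96.47/3313 = 4.4644256 × 10^6.
Large: 16751²·(1 − 3700/16751)·585/3700 = 3.4565168 × 10^7.
Very large: 19789²·(1 − 2052/19789)·254.9/2052 = 4.3601004 × 10^7.
Medium: 14220²·(1 − 2079/14220)·118.6/2079 = 9.8488212 × 10^6.
Sum = 9.2479419 × 10^7.
SE = √(9.2479419 × 10^7) = 9617.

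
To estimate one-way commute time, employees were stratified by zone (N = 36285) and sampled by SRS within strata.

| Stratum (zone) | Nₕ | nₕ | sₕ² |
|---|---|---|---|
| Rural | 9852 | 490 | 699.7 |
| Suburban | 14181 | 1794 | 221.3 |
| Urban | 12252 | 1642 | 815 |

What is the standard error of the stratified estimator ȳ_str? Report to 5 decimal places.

Var(ȳ_str) = Σₕ Wₕ²(1 − fₕ)sₕ²/nₕ with Wₕ = Nₕ/N, N = 36285.
Rural: Wₕ = 0.27151716; term = 0.27151716²·(1 − 0.04973609)·699.7/490 = 0.1000356.
Suburban: Wₕ = 0.39082265; term = 0.39082265²·(1 − 0.12650730)·221.3/1794 = 0.016458025.
Urban: Wₕ = 0.33766019; term = 0.33766019²·(1 − 0.13401894)·815/1642 = 0.049006374.
Sum = 0.1655.
SE = √(0.1655) = 0.40682.

0.40682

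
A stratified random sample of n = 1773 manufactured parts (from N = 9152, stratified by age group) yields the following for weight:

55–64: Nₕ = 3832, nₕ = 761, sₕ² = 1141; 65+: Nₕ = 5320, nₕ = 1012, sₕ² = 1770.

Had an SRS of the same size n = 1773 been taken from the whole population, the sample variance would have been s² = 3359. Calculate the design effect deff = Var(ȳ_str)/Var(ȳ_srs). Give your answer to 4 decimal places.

Var(ȳ_str) = Σ Wₕ²(1−fₕ)sₕ²/nₕ with Wₕ = Nₕ/9152:
  55–64: (3832/9152)²·(1−761/3832)·1141/761 = 0.21065622
  65+: (5320/9152)²·(1−1012/5320)·1770/1012 = 0.47857285
  → Var(ȳ_str) = 0.68922907.
Var(ȳ_srs) = (1 − 1773/9152)·3359/1773 = 1.5275054.
deff = 0.68922907 / 1.5275054 = 0.4512.

0.4512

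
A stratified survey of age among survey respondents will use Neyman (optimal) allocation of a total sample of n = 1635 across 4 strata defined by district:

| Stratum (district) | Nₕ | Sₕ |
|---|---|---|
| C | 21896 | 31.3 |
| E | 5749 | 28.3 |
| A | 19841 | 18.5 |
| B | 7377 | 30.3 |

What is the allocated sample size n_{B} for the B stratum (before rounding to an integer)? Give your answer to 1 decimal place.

254.0

Neyman allocation: nₕ = n·NₕSₕ / Σⱼ NⱼSⱼ.
Σ NⱼSⱼ = 21896·31.3 + 5749·28.3 + 19841·18.5 + 7377·30.3 = 1.4386231 × 10^6.
n_{B} = 1635·7377·30.3 / (1.4386231 × 10^6) = 254.0.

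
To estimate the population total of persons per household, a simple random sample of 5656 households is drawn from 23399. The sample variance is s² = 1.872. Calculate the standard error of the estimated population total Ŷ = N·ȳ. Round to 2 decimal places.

Var(Ŷ) = N²·Var(ȳ) = N²·(1 − n/N)·s²/n.
f = 5656/23399 = 0.24171973; Var(ȳ) = 0.75828027·1.872/5656 = 2.5097254 × 10^-4.
Var(Ŷ) = 23399² · (2.5097254 × 10^-4) = 137410.78.
SE(Ŷ) = √(137410.78) = 370.69.

370.69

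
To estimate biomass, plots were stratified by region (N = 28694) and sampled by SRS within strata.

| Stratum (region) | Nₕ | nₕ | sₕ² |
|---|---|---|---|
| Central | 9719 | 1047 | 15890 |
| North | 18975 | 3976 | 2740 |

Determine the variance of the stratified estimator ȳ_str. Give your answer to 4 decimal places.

1.7918

Var(ȳ_str) = Σₕ Wₕ²(1 − fₕ)sₕ²/nₕ with Wₕ = Nₕ/N, N = 28694.
Central: Wₕ = 0.33871193; term = 0.33871193²·(1 − 0.10772713)·15890/1047 = 1.5535881.
North: Wₕ = 0.66128807; term = 0.66128807²·(1 − 0.20953887)·2740/3976 = 0.23821335.
Sum = 1.7918015.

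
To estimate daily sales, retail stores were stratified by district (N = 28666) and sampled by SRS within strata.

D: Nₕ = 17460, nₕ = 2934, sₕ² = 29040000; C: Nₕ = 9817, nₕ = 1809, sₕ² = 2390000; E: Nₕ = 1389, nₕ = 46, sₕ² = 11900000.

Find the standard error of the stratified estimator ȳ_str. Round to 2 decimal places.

61.39

Var(ȳ_str) = Σₕ Wₕ²(1 − fₕ)sₕ²/nₕ with Wₕ = Nₕ/N, N = 28666.
D: Wₕ = 0.60908393; term = 0.60908393²·(1 − 0.16804124)·29040000/2934 = 3054.869.
C: Wₕ = 0.34246145; term = 0.34246145²·(1 − 0.18427218)·2390000/1809 = 126.39445.
E: Wₕ = 0.04845462; term = 0.04845462²·(1 − 0.03311735)·11900000/46 = 587.26375.
Sum = 3768.5272.
SE = √(3768.5272) = 61.39.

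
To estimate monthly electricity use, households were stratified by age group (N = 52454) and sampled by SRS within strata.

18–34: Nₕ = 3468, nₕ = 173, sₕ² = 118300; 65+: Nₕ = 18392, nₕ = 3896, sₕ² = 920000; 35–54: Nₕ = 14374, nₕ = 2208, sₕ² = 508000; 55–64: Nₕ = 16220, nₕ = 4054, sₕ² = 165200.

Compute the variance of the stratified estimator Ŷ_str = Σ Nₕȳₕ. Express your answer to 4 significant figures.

1.190 × 10^11

Var(Ŷ_str) = Σₕ Nₕ²(1 − fₕ)sₕ²/nₕ.
18–34: 3468²·(1 − 173/3468)·118300/173 = 7.8139954 × 10^9.
65+: 18392²·(1 − 3896/18392)·920000/3896 = 6.2957289 × 10^10.
35–54: 14374²·(1 − 2208/14374)·508000/2208 = 4.0233711 × 10^10.
55–64: 16220²·(1 − 4054/16220)·165200/4054 = 8.0412759 × 10^9.
Sum = 1.1904627 × 10^11.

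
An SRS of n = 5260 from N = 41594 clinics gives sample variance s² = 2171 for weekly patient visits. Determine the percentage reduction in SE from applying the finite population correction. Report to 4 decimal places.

6.5367

f = n/N = 5260/41594 = 0.12646055.
SE_no-fpc = √(s²/n) = 0.64244661; SE_fpc = √((1−f)s²/n) = 0.60045201.
Ratio = √(1−f) = 0.93463333. Reduction = 100·(1 − 0.93463333) = 6.5367%.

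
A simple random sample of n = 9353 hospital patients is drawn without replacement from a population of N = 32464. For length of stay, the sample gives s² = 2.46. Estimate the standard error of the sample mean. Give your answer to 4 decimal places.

Under SRS without replacement, Var(ȳ) = (1 − f)·s²/n with f = n/N = 9353/32464 = 0.28810375.
Var(ȳ) = (1 − 0.28810375)·2.46/9353 = 0.71189625·2.6301721 × 10^-4 = 1.8724097 × 10^-4.
SE(ȳ) = √(1.8724097 × 10^-4) = 0.0137.

0.0137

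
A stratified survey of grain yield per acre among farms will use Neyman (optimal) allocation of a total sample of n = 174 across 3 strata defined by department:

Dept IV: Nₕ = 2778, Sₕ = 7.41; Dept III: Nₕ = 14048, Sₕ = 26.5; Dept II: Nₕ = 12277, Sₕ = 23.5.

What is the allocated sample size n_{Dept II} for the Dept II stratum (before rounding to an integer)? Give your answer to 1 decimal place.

73.7

Neyman allocation: nₕ = n·NₕSₕ / Σⱼ NⱼSⱼ.
Σ NⱼSⱼ = 2778·7.41 + 14048·26.5 + 12277·23.5 = 681366.48.
n_{Dept II} = 174·12277·23.5 / 681366.48 = 73.7.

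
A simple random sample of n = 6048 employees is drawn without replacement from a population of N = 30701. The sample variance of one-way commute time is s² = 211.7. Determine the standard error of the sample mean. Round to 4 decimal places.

0.1677

Under SRS without replacement, Var(ȳ) = (1 − f)·s²/n with f = n/N = 6048/30701 = 0.19699684.
Var(ȳ) = (1 − 0.19699684)·211.7/6048 = 0.80300316·0.035003307 = 0.028107766.
SE(ȳ) = √(0.028107766) = 0.1677.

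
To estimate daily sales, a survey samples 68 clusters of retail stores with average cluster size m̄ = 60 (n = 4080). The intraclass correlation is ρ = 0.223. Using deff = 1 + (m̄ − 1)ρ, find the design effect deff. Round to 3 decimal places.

14.157

deff = 1 + (60 − 1)·0.223 = 1 + 13.157 = 14.157.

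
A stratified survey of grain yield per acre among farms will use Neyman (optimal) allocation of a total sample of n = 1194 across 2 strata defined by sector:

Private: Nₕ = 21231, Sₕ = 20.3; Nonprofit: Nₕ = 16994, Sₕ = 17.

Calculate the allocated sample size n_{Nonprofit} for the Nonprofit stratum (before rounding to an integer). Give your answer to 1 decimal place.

479.2

Neyman allocation: nₕ = n·NₕSₕ / Σⱼ NⱼSⱼ.
Σ NⱼSⱼ = 21231·20.3 + 16994·17 = 719887.3.
n_{Nonprofit} = 1194·16994·17 / 719887.3 = 479.2.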